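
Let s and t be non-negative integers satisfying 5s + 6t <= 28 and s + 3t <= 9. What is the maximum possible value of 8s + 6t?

40

(s,t)=(5,0) is feasible, giving 40.
(s,t)=(4,1) is feasible, giving 38.
(s,t)=(4,0) is feasible, giving 32.
Maximum is 40 at (s,t)=(5,0).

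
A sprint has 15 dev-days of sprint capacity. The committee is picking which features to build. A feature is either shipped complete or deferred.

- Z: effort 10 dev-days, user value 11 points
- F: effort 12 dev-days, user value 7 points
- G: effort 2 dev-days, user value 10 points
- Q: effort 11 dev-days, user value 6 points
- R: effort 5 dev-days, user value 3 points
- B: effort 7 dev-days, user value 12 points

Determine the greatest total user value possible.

25

G + B: effort 2 + 7 = 9 ≤ 15, user value 10 + 12 = 22.
G + R + B: effort 2 + 5 + 7 = 14 ≤ 15, user value 10 + 3 + 12 = 25.
Best is G, R, and B with total user value 25.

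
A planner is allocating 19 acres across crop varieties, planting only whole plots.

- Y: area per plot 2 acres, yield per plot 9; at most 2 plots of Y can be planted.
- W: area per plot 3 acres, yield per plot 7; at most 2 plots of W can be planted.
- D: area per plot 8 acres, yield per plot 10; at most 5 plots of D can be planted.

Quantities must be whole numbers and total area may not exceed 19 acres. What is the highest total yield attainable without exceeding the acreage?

42

Take 2×Y, 2×W, and 1×D: area 18 ≤ 19, yield 2·9 + 2·7 + 1·10 = 42.
Y has the best ratio (9/2) and is taken to its limit of 2; remaining capacity is filled optimally with the others.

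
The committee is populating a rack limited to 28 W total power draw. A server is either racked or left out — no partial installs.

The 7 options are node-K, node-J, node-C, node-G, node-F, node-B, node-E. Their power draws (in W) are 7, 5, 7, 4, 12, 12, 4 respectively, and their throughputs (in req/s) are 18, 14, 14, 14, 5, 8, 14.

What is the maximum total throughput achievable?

node-K + node-J + node-G + node-E: power draw 7 + 5 + 4 + 4 = 20 ≤ 28, throughput 18 + 14 + 14 + 14 = 60.
node-K + node-J + node-C + node-G + node-E: power draw 7 + 5 + 7 + 4 + 4 = 27 ≤ 28, throughput 18 + 14 + 14 + 14 + 14 = 74.
Best is node-K, node-J, node-C, node-G, and node-E with total throughput 74.

74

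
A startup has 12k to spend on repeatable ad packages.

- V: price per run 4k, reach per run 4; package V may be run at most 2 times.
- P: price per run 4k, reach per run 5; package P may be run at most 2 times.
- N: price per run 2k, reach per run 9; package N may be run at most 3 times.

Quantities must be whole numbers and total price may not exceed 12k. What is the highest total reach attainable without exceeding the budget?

32

N has the best ratio (9/2); taking only N gives at most 3×9 = 27 (stopped by the supply cap of 3).
Mixing does better — 1×P and 3×N: price 10 ≤ 12, reach 1·5 + 3·9 = 32.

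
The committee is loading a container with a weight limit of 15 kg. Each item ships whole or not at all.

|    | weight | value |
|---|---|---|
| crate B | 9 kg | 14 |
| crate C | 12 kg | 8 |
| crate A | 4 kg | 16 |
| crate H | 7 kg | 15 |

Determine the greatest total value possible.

Allowing fractional choices, the relaxed optimum would be about 37.2, but items are indivisible.
crate A + crate H: weight 4 + 7 = 11 ≤ 15, value 16 + 15 = 31.
crate B + crate A: weight 9 + 4 = 13 ≤ 15, value 14 + 16 = 30.
crate A: weight 4 ≤ 15, value 16.
Best is crate A and crate H with total value 31.

31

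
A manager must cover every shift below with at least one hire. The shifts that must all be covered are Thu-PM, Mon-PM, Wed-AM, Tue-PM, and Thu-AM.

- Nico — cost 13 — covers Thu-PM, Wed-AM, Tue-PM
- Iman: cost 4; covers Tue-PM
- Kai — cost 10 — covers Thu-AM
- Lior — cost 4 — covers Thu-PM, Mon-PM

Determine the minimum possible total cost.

This is an integer covering problem.
The greedy cost-per-new-shift heuristic would pick Lior, Iman, Kai, and Nico for 31, but a cheaper cover exists.
Choose Nico, Kai, and Lior: together they cover Thu-PM, Mon-PM, Wed-AM, Tue-PM, Thu-AM — every shift.
Total cost: 13 + 10 + 4 = 27.
No cover costs less than 27.

27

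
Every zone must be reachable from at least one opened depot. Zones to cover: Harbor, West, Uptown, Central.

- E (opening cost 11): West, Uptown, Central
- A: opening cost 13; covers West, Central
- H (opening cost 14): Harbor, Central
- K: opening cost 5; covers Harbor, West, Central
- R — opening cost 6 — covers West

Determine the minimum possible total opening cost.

This is a weighted set-cover instance.
Choose E and K: together they cover Harbor, West, Uptown, Central — every zone.
Total opening cost: 11 + 5 = 16.

16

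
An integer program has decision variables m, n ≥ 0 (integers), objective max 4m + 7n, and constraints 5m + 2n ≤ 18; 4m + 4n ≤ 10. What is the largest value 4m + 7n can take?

14

The continuous relaxation peaks at (0, 2.5) with value 17.50; rounding to a feasible lattice point costs some objective.
(m,n)=(0,2): 5·0+2·2=4≤18, 4·0+4·2=8≤10, objective 14.
(m,n)=(1,1): 5·1+2·1=7≤18, 4·1+4·1=8≤10, objective 11.
(m,n)=(0,1): 5·0+2·1=2≤18, 4·0+4·1=4≤10, objective 7.
No feasible integer point exceeds 14.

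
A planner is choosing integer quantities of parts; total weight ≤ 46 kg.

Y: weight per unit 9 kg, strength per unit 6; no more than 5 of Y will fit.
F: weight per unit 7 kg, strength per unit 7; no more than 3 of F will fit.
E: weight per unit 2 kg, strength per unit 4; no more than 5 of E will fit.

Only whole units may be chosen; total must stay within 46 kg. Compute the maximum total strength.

2×Y, 2×F, and 5×E: weight 42 ≤ 46, strength 2·6 + 2·7 + 5·4 = 46.
1×Y, 3×F, and 5×E: weight 40 ≤ 46, strength 1·6 + 3·7 + 5·4 = 47.
Best is 47.

47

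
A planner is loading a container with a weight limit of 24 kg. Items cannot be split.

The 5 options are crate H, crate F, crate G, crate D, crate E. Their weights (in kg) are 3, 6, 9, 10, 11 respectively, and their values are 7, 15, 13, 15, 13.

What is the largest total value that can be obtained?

Allowing fractional choices, the relaxed optimum would be about 44.2, but items are indivisible.
crate H + crate F + crate G: weight 3 + 6 + 9 = 18 ≤ 24, value 7 + 15 + 13 = 35.
crate H + crate F + crate E: weight 3 + 6 + 11 = 20 ≤ 24, value 7 + 15 + 13 = 35.
crate H + crate F + crate D: weight 3 + 6 + 10 = 19 ≤ 24, value 7 + 15 + 15 = 37.
Best is crate H, crate F, and crate D with total value 37.

37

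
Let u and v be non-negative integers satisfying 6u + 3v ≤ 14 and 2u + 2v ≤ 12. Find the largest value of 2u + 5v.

The continuous relaxation peaks at (0, 4.67) with value 23.33; rounding to a feasible lattice point costs some objective.
(u,v)=(0,4): 6·0+3·4=12≤14, 2·0+2·4=8≤12, objective 20.
(u,v)=(0,3): 6·0+3·3=9≤14, 2·0+2·3=6≤12, objective 15.
Maximum is 20 at (u,v)=(0,4).

20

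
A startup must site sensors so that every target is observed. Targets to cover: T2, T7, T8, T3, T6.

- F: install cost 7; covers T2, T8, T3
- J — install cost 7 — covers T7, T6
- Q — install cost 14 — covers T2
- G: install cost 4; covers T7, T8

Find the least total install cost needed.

14

This is a weighted set-cover instance.
The greedy cost-per-new-target heuristic would pick G, F, and J for 18, but a cheaper cover exists.
Choose F and J: together they cover T2, T7, T8, T3, T6 — every target.
Total install cost: 7 + 7 = 14.
No cover costs less than 14.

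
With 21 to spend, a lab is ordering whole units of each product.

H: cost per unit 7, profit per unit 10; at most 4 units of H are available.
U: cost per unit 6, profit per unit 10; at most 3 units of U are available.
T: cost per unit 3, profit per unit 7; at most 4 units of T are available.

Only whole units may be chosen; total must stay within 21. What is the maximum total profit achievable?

41

This is a bounded integer knapsack.
2×U and 3×T: cost 21 ≤ 21, profit 2·10 + 3·7 = 41.
1×U and 4×T: cost 18 ≤ 21, profit 1·10 + 4·7 = 38.
Best is 41.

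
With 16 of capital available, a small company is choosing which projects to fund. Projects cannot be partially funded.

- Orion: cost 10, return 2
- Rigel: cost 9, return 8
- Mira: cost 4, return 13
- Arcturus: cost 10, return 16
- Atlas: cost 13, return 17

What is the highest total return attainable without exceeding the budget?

Take Mira and Arcturus: cost 4 + 10 = 14 ≤ 16, return 13 + 16 = 29.
No other feasible combination does better.

29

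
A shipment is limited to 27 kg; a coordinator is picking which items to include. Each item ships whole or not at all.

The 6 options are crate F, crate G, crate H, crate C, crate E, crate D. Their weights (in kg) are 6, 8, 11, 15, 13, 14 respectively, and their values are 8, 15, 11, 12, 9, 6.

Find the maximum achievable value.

34

Take crate F, crate G, and crate H: weight 6 + 8 + 11 = 25 ≤ 27, value 8 + 15 + 11 = 34.
No other feasible combination does better.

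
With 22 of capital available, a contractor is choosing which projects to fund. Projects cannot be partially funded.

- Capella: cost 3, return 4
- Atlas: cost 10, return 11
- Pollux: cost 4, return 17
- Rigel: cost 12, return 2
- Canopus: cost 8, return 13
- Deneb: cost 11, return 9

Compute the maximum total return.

Capella + Atlas + Pollux: cost 3 + 10 + 4 = 17 ≤ 22, return 4 + 11 + 17 = 32.
Capella + Pollux + Canopus: cost 3 + 4 + 8 = 15 ≤ 22, return 4 + 17 + 13 = 34.
Atlas + Pollux + Canopus: cost 10 + 4 + 8 = 22 ≤ 22, return 11 + 17 + 13 = 41.
Best is Atlas, Pollux, and Canopus with total return 41.

41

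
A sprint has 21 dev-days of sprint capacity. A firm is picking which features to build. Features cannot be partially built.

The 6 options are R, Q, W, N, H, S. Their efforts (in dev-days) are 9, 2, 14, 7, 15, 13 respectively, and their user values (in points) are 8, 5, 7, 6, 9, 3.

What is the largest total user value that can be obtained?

19

This is an integer program with binary decision variables.
Allowing fractional choices, the relaxed optimum would be about 20.8, but features are indivisible.
Q + H: effort 2 + 15 = 17 ≤ 21, user value 5 + 9 = 14.
R + N: effort 9 + 7 = 16 ≤ 21, user value 8 + 6 = 14.
R + Q + N: effort 9 + 2 + 7 = 18 ≤ 21, user value 8 + 5 + 6 = 19.
Best is R, Q, and N with total user value 19.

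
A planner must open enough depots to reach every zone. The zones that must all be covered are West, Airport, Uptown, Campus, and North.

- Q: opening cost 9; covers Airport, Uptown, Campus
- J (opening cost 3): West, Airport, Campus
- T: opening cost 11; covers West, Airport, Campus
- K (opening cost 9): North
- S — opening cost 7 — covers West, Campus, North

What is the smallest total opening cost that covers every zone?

16

The greedy cost-per-new-zone heuristic would pick J, S, and Q for 19, but a cheaper cover exists.
Choose Q and S: together they cover West, Airport, Uptown, Campus, North — every zone.
Total opening cost: 9 + 7 = 16.
No cover costs less than 16.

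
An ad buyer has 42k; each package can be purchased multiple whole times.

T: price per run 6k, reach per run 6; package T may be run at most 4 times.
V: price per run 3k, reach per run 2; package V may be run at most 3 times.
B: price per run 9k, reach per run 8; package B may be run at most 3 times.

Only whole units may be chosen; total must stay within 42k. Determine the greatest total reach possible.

40

T has the best ratio (6/6); taking only T gives at most 4×6 = 24 (stopped by the supply cap of 4).
Mixing does better — 4×T and 2×B: price 42 ≤ 42, reach 4·6 + 2·8 = 40.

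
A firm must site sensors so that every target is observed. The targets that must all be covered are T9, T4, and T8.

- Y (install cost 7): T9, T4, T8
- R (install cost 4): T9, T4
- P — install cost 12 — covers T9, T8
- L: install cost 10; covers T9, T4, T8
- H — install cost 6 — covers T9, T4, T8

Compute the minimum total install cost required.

This is an integer covering problem.
The greedy cost-per-new-target heuristic would pick R and H for 10, but a cheaper cover exists.
H alone covers T9, T4, T8 — every target.
Total install cost: 6.
No cover costs less than 6.

6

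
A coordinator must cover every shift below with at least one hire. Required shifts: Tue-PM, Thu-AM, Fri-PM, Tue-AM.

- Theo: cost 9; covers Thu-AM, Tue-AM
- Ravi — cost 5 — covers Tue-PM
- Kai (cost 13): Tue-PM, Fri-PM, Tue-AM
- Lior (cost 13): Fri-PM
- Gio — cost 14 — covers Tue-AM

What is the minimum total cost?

Choose Theo and Kai: together they cover Tue-PM, Thu-AM, Fri-PM, Tue-AM — every shift.
Total cost: 9 + 13 = 22.
No cover costs less than 22.

22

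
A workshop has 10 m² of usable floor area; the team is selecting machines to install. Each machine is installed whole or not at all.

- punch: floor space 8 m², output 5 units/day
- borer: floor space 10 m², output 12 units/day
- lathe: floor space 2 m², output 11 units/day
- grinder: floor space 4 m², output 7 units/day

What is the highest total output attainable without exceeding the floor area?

Allowing fractional choices, the relaxed optimum would be about 22.8, but machines are indivisible.
lathe + grinder: floor space 2 + 4 = 6 ≤ 10, output 11 + 7 = 18.
punch + lathe: floor space 8 + 2 = 10 ≤ 10, output 5 + 11 = 16.
borer: floor space 10 ≤ 10, output 12.
Best is lathe and grinder with total output 18.

18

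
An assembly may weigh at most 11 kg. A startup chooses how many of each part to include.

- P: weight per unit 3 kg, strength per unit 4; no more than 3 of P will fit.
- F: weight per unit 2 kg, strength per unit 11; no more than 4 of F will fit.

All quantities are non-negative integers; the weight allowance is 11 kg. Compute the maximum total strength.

Take 1×P and 4×F: weight 11 ≤ 11, strength 1·4 + 4·11 = 48.
F has the best ratio (11/2) and is taken to its limit of 4; remaining capacity is filled optimally with the others.

48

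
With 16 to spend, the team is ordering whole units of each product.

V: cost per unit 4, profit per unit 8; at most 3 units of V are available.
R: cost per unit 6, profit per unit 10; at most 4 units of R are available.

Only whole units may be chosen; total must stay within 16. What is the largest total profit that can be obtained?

This is a bounded integer knapsack.
V has the best ratio (8/4); taking only V gives at most 3×8 = 24 (stopped by the supply cap of 3).
Mixing does better — 1×V and 2×R: cost 16 ≤ 16, profit 1·8 + 2·10 = 28.

28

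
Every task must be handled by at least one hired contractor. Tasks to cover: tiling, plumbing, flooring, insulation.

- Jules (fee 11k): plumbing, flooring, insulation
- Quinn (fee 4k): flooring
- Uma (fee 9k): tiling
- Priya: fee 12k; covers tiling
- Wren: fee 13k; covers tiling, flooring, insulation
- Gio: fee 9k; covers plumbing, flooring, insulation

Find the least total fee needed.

18

Choose Uma and Gio: together they cover tiling, plumbing, flooring, insulation — every task.
Total fee: 9 + 9 = 18.
No cover costs less than 18.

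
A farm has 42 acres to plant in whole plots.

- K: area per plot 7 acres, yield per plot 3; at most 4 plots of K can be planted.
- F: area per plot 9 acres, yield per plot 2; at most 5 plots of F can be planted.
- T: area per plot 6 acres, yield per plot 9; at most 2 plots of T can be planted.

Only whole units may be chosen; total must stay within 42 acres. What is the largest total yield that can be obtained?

3×K, 1×F, and 2×T: area 42 ≤ 42, yield 3·3 + 1·2 + 2·9 = 29.
4×K and 2×T: area 40 ≤ 42, yield 4·3 + 2·9 = 30.
Best is 30.

30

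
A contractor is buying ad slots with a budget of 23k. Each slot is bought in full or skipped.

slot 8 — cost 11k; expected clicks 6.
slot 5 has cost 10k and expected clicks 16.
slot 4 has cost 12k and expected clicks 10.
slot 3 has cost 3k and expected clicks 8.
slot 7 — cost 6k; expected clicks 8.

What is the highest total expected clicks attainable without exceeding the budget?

32

Treat it as a binary knapsack problem.
Take slot 5, slot 3, and slot 7: cost 10 + 3 + 6 = 19 ≤ 23, expected clicks 16 + 8 + 8 = 32.
No other feasible combination does better.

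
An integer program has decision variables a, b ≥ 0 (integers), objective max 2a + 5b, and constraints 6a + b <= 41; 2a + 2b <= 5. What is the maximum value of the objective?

10

(a,b)=(0,2) is feasible, giving 10.
(a,b)=(1,1) is feasible, giving 7.
(a,b)=(0,1) is feasible, giving 5.
No feasible integer point exceeds 10.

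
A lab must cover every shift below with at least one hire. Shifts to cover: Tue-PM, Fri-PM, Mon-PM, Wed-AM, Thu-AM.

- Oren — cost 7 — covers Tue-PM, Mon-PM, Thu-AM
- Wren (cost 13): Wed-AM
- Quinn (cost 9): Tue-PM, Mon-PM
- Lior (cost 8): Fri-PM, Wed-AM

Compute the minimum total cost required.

Choose Oren and Lior: together they cover Tue-PM, Fri-PM, Mon-PM, Wed-AM, Thu-AM — every shift.
Total cost: 7 + 8 = 15.
No cover costs less than 15.

15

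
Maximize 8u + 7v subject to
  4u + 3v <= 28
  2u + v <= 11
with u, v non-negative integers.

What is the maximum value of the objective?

(u,v)=(1,8): 4·1+3·8=28≤28, 2·1+1·8=10≤11, objective 64.
(u,v)=(0,9): 4·0+3·9=27≤28, 2·0+1·9=9≤11, objective 63.
(u,v)=(1,7): 4·1+3·7=25≤28, 2·1+1·7=9≤11, objective 57.
(u,v)=(0,8): 4·0+3·8=24≤28, 2·0+1·8=8≤11, objective 56.
The best lattice point is (1,8), giving 64.

64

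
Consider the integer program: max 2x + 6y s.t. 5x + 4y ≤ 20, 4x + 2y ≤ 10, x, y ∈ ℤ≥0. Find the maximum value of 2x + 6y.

(x,y)=(0,5): 5·0+4·5=20≤20, 4·0+2·5=10≤10, objective 30.
(x,y)=(0,4): 5·0+4·4=16≤20, 4·0+2·4=8≤10, objective 24.
The best lattice point is (0,5), giving 30.

30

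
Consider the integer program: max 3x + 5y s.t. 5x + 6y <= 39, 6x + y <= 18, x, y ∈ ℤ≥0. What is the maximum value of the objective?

30

(x,y)=(0,6) is feasible, giving 30.
(x,y)=(1,5) is feasible, giving 28.
(x,y)=(0,5) is feasible, giving 25.
No feasible integer point exceeds 30.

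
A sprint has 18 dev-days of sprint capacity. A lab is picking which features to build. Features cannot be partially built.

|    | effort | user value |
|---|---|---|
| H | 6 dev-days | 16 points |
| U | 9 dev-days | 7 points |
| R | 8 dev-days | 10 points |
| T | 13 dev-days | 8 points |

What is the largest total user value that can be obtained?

26

Treat it as a binary knapsack problem.
Allowing fractional choices, the relaxed optimum would be about 29.1, but features are indivisible.
H + U: effort 6 + 9 = 15 ≤ 18, user value 16 + 7 = 23.
H + R: effort 6 + 8 = 14 ≤ 18, user value 16 + 10 = 26.
U + R: effort 9 + 8 = 17 ≤ 18, user value 7 + 10 = 17.
Best is H and R with total user value 26.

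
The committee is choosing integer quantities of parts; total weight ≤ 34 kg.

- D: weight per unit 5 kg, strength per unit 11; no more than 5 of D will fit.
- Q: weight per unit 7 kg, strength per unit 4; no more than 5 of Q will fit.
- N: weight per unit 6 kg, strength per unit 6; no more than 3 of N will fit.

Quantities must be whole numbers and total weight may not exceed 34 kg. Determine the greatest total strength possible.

61

This is a bounded integer knapsack.
D has the best ratio (11/5); taking only D gives at most 5×11 = 55 (stopped by the supply cap of 5).
Mixing does better — 5×D and 1×N: weight 31 ≤ 34, strength 5·11 + 1·6 = 61.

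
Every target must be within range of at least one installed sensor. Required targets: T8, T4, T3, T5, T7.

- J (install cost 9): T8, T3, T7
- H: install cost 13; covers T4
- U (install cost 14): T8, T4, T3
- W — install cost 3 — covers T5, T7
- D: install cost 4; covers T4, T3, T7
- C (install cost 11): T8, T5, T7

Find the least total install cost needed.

15

The greedy cost-per-new-target heuristic would pick D, W, and J for 16, but a cheaper cover exists.
Choose D and C: together they cover T8, T4, T3, T5, T7 — every target.
Total install cost: 4 + 11 = 15.
No cover costs less than 15.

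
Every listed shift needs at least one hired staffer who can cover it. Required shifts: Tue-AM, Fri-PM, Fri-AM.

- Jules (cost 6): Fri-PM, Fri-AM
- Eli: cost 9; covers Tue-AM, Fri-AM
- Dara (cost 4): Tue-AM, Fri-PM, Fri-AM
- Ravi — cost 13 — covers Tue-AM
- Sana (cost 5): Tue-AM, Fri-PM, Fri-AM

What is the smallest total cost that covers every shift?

This is an integer covering problem.
Dara alone covers Tue-AM, Fri-PM, Fri-AM — every shift.
Total cost: 4.
No cover costs less than 4.

4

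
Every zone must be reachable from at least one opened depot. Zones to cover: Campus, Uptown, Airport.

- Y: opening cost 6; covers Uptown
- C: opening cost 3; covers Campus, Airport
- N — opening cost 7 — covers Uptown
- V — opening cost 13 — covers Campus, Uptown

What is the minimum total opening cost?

This is an integer covering problem.
Choose Y and C: together they cover Campus, Uptown, Airport — every zone.
Total opening cost: 6 + 3 = 9.
No cover costs less than 9.

9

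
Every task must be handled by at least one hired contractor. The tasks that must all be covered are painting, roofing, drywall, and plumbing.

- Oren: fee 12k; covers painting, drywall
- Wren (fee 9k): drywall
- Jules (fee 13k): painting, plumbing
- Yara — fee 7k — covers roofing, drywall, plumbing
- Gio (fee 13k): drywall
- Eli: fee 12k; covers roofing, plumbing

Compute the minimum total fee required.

19

Choose Oren and Yara: together they cover painting, roofing, drywall, plumbing — every task.
Total fee: 12 + 7 = 19.
No cover costs less than 19.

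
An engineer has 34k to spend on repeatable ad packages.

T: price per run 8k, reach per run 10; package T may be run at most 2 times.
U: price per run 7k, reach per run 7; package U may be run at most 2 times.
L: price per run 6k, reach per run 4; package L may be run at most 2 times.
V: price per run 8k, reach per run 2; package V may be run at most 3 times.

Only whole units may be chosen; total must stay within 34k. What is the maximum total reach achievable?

34

This is a bounded integer knapsack.
Take 2×T and 2×U: price 30 ≤ 34, reach 2·10 + 2·7 = 34.
T has the best ratio (10/8) and is taken to its limit of 2; remaining capacity is filled optimally with the others.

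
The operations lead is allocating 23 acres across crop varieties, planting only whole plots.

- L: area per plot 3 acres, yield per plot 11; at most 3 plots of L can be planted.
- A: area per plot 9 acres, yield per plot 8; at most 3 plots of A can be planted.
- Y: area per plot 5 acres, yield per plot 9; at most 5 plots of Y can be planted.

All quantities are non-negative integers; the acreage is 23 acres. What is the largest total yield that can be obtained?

Take 3×L and 2×Y: area 19 ≤ 23, yield 3·11 + 2·9 = 51.
L has the best ratio (11/3) and is taken to its limit of 3; remaining capacity is filled optimally with the others.

51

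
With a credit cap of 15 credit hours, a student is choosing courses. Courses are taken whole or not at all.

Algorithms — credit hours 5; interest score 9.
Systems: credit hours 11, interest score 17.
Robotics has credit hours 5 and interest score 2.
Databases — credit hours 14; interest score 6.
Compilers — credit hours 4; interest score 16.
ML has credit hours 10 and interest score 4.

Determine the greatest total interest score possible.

33

Take Systems and Compilers: credit hours 11 + 4 = 15 ≤ 15, interest score 17 + 16 = 33.
No other feasible combination does better.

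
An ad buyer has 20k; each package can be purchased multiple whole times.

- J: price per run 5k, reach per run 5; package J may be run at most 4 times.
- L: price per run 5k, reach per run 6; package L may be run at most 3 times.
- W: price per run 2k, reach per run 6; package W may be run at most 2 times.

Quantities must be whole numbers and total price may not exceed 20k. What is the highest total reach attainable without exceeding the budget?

30

1×J, 2×L, and 2×W: price 19 ≤ 20, reach 1·5 + 2·6 + 2·6 = 29.
3×L and 2×W: price 19 ≤ 20, reach 3·6 + 2·6 = 30.
Best is 30.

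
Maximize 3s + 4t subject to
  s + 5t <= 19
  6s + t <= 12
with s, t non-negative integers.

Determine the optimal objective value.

(s,t)=(1,3) is feasible, giving 15.
(s,t)=(0,3) is feasible, giving 12.
(s,t)=(1,2) is feasible, giving 11.
(s,t)=(0,2) is feasible, giving 8.
No feasible integer point exceeds 15.

15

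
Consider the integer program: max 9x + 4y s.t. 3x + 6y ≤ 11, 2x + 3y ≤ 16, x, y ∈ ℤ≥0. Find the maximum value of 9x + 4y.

27

(x,y)=(3,0): 3·3+6·0=9≤11, 2·3+3·0=6≤16, objective 27.
(x,y)=(2,0): 3·2+6·0=6≤11, 2·2+3·0=4≤16, objective 18.
The best lattice point is (3,0), giving 27.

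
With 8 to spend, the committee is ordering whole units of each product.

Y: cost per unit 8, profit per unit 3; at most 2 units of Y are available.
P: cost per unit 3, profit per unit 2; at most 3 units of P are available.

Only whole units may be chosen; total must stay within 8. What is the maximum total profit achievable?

4

P has the best ratio (2/3); taking only P gives at most 2×2 = 4 (stopped by the cost limit).
Optimal: 2×P: cost 6 ≤ 8, profit 2·2 = 4.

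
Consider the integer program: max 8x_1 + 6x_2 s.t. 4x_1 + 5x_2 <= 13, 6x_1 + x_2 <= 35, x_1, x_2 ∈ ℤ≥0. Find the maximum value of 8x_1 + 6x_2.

24

(x_1,x_2)=(3,0): 4·3+5·0=12≤13, 6·3+1·0=18≤35, objective 24.
(x_1,x_2)=(2,1): 4·2+5·1=13≤13, 6·2+1·1=13≤35, objective 22.
(x_1,x_2)=(2,0): 4·2+5·0=8≤13, 6·2+1·0=12≤35, objective 16.
The best lattice point is (3,0), giving 24.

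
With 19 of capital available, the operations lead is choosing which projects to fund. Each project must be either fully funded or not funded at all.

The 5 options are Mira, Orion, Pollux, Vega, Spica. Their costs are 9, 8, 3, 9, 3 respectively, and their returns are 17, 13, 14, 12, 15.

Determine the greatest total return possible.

46

Allowing fractional choices, the relaxed optimum would be about 52.5, but projects are indivisible.
Orion + Pollux + Spica: cost 8 + 3 + 3 = 14 ≤ 19, return 13 + 14 + 15 = 42.
Mira + Pollux + Spica: cost 9 + 3 + 3 = 15 ≤ 19, return 17 + 14 + 15 = 46.
Best is Mira, Pollux, and Spica with total return 46.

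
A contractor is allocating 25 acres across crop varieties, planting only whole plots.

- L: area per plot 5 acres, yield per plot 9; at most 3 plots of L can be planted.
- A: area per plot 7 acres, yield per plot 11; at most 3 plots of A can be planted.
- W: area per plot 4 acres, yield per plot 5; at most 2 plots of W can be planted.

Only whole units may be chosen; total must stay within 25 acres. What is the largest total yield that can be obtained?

40

2×L and 2×A: area 24 ≤ 25, yield 2·9 + 2·11 = 40.
2×L, 1×A, and 2×W: area 25 ≤ 25, yield 2·9 + 1·11 + 2·5 = 39.
Best is 40.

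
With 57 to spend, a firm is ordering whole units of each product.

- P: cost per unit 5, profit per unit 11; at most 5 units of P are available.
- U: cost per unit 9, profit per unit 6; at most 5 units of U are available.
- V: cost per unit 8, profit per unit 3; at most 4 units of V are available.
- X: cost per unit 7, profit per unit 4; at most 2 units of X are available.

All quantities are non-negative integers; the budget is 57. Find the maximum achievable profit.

Take 5×P, 2×U, and 2×X: cost 57 ≤ 57, profit 5·11 + 2·6 + 2·4 = 75.
P has the best ratio (11/5) and is taken to its limit of 5; remaining capacity is filled optimally with the others.

75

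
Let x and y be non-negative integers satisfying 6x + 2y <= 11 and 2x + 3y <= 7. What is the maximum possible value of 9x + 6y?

The continuous relaxation peaks at (1.36, 1.43) with value 20.79; rounding to a feasible lattice point costs some objective.
(x,y)=(1,1): 6·1+2·1=8≤11, 2·1+3·1=5≤7, objective 15.
(x,y)=(0,2): 6·0+2·2=4≤11, 2·0+3·2=6≤7, objective 12.
No feasible integer point exceeds 15.

15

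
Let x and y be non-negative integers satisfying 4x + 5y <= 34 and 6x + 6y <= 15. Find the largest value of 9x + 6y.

The continuous relaxation peaks at (2.5, 0) with value 22.50; rounding to a feasible lattice point costs some objective.
(x,y)=(2,0): 4·2+5·0=8≤34, 6·2+6·0=12≤15, objective 18.
(x,y)=(1,1): 4·1+5·1=9≤34, 6·1+6·1=12≤15, objective 15.
The best lattice point is (2,0), giving 18.

18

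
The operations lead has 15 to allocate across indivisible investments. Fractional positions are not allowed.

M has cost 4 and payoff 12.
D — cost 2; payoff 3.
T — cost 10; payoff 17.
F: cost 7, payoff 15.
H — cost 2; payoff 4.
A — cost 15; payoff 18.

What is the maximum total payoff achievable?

34

Allowing fractional choices, the relaxed optimum would be about 34.4, but investments are indivisible.
M + D + F + H: cost 4 + 2 + 7 + 2 = 15 ≤ 15, payoff 12 + 3 + 15 + 4 = 34.
M + F + H: cost 4 + 7 + 2 = 13 ≤ 15, payoff 12 + 15 + 4 = 31.
M + D + F: cost 4 + 2 + 7 = 13 ≤ 15, payoff 12 + 3 + 15 = 30.
Best is M, D, F, and H with total payoff 34.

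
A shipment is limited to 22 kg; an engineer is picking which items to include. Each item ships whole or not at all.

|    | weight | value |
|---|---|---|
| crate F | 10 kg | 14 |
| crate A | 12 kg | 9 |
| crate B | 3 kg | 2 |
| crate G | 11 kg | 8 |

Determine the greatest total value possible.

Take crate F and crate A: weight 10 + 12 = 22 ≤ 22, value 14 + 9 = 23.
No other feasible combination does better.

23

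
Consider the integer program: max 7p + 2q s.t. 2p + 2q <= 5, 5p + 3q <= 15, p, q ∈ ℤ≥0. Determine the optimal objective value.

14

(p,q)=(2,0) is feasible, giving 14.
(p,q)=(1,1) is feasible, giving 9.
(p,q)=(1,0) is feasible, giving 7.
No feasible integer point exceeds 14.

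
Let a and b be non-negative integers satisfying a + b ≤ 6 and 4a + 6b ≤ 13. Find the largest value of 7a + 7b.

21

(a,b)=(3,0): 1·3+1·0=3≤6, 4·3+6·0=12≤13, objective 21.
(a,b)=(2,0): 1·2+1·0=2≤6, 4·2+6·0=8≤13, objective 14.
Maximum is 21 at (a,b)=(3,0).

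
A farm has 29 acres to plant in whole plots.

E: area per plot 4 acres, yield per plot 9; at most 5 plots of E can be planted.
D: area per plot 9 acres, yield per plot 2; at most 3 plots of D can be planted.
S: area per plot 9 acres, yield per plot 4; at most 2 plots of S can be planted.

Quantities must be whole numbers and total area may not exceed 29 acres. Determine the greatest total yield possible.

E has the best ratio (9/4); taking only E gives at most 5×9 = 45 (stopped by the supply cap of 5).
Mixing does better — 5×E and 1×S: area 29 ≤ 29, yield 5·9 + 1·4 = 49.

49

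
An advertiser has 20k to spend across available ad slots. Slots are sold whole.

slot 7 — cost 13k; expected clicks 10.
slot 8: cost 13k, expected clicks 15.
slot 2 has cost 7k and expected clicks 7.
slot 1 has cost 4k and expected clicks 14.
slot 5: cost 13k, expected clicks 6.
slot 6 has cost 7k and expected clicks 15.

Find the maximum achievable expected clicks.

Allowing fractional choices, the relaxed optimum would be about 39.4, but ad slots are indivisible.
slot 8 + slot 6: cost 13 + 7 = 20 ≤ 20, expected clicks 15 + 15 = 30.
slot 1 + slot 6: cost 4 + 7 = 11 ≤ 20, expected clicks 14 + 15 = 29.
slot 2 + slot 1 + slot 6: cost 7 + 4 + 7 = 18 ≤ 20, expected clicks 7 + 14 + 15 = 36.
Best is slot 2, slot 1, and slot 6 with total expected clicks 36.

36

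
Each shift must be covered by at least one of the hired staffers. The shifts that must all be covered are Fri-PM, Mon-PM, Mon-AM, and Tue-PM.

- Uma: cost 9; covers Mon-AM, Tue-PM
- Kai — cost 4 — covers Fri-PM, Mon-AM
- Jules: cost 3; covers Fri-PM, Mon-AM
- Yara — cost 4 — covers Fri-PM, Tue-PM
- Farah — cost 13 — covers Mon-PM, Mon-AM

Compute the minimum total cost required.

The greedy cost-per-new-shift heuristic would pick Jules, Yara, and Farah for 20, but a cheaper cover exists.
Choose Yara and Farah: together they cover Fri-PM, Mon-PM, Mon-AM, Tue-PM — every shift.
Total cost: 4 + 13 = 17.
No cover costs less than 17.

17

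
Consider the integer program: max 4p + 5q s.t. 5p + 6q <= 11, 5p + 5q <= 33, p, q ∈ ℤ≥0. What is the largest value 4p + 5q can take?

9

The continuous relaxation peaks at (0, 1.83) with value 9.17; rounding to a feasible lattice point costs some objective.
(p,q)=(1,1) is feasible, giving 9.
(p,q)=(2,0) is feasible, giving 8.
(p,q)=(0,1) is feasible, giving 5.
The best lattice point is (1,1), giving 9.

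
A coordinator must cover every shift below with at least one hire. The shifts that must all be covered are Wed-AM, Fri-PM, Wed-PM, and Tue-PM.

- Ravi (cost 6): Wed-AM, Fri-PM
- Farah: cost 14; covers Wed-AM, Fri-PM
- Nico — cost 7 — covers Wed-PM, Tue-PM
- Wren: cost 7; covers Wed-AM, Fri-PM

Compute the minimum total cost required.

Choose Ravi and Nico: together they cover Wed-AM, Fri-PM, Wed-PM, Tue-PM — every shift.
Total cost: 6 + 7 = 13.

13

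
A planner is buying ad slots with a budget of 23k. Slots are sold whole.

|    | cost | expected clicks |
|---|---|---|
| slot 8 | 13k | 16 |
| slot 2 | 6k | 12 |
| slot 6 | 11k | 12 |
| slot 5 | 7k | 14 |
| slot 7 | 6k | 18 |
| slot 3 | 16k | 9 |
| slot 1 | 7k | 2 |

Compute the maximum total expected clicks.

44

Allowing fractional choices, the relaxed optimum would be about 48.9, but ad slots are indivisible.
slot 2 + slot 5 + slot 7: cost 6 + 7 + 6 = 19 ≤ 23, expected clicks 12 + 14 + 18 = 44.
slot 8 + slot 7: cost 13 + 6 = 19 ≤ 23, expected clicks 16 + 18 = 34.
slot 2 + slot 6 + slot 7: cost 6 + 11 + 6 = 23 ≤ 23, expected clicks 12 + 12 + 18 = 42.
Best is slot 2, slot 5, and slot 7 with total expected clicks 44.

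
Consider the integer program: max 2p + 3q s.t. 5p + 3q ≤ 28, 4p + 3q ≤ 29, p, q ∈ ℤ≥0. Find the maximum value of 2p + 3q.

(p,q)=(0,9): 5·0+3·9=27≤28, 4·0+3·9=27≤29, objective 27.
(p,q)=(0,8): 5·0+3·8=24≤28, 4·0+3·8=24≤29, objective 24.
Maximum is 27 at (p,q)=(0,9).

27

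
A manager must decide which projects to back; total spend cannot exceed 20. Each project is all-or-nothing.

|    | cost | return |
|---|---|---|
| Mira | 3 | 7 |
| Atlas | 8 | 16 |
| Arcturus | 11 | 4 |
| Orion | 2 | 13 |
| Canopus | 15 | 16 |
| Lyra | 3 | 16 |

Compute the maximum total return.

52

Allowing fractional choices, the relaxed optimum would be about 56.3, but projects are indivisible.
Orion + Canopus + Lyra: cost 2 + 15 + 3 = 20 ≤ 20, return 13 + 16 + 16 = 45.
Mira + Atlas + Orion + Lyra: cost 3 + 8 + 2 + 3 = 16 ≤ 20, return 7 + 16 + 13 + 16 = 52.
Atlas + Orion + Lyra: cost 8 + 2 + 3 = 13 ≤ 20, return 16 + 13 + 16 = 45.
Best is Mira, Atlas, Orion, and Lyra with total return 52.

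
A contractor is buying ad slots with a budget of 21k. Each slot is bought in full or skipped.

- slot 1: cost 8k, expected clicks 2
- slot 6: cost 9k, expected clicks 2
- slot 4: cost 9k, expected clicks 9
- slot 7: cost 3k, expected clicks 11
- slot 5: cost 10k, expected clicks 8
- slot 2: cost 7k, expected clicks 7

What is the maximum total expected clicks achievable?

27

Take slot 4, slot 7, and slot 2: cost 9 + 3 + 7 = 19 ≤ 21, expected clicks 9 + 11 + 7 = 27.
No other feasible combination does better.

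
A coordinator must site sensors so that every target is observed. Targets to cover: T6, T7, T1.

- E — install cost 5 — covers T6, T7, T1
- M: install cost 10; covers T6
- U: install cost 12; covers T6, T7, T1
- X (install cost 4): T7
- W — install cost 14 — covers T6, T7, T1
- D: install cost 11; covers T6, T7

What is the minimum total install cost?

E alone covers T6, T7, T1 — every target.
Total install cost: 5.
No cover costs less than 5.

5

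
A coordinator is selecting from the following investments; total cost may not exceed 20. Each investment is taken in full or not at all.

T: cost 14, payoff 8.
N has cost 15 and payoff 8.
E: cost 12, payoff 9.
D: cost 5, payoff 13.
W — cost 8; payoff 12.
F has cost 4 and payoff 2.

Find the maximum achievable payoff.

Allowing fractional choices, the relaxed optimum would be about 30.2, but investments are indivisible.
D + W: cost 5 + 8 = 13 ≤ 20, payoff 13 + 12 = 25.
D + W + F: cost 5 + 8 + 4 = 17 ≤ 20, payoff 13 + 12 + 2 = 27.
E + D: cost 12 + 5 = 17 ≤ 20, payoff 9 + 13 = 22.
Best is D, W, and F with total payoff 27.

27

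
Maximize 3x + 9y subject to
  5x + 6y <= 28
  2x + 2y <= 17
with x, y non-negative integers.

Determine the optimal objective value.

36

Relaxing integrality, the LP optimum is 42.00 at (x,y) = (0, 4.67), which is not an integer point.
(x,y)=(0,4) is feasible, giving 36.
(x,y)=(1,3) is feasible, giving 30.
(x,y)=(0,3) is feasible, giving 27.
The best lattice point is (0,4), giving 36.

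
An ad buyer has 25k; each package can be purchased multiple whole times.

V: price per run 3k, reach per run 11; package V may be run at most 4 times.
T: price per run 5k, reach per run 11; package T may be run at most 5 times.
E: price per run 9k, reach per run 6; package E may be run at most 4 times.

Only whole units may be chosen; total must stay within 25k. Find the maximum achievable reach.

This is a bounded integer knapsack.
4×V and 2×T: price 22 ≤ 25, reach 4·11 + 2·11 = 66.
3×V and 3×T: price 24 ≤ 25, reach 3·11 + 3·11 = 66.
Best is 66.

66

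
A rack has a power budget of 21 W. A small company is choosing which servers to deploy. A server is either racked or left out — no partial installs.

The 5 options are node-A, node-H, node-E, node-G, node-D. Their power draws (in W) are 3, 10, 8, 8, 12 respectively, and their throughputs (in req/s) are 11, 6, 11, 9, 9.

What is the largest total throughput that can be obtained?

31

node-A + node-E + node-G: power draw 3 + 8 + 8 = 19 ≤ 21, throughput 11 + 11 + 9 = 31.
node-A + node-H + node-E: power draw 3 + 10 + 8 = 21 ≤ 21, throughput 11 + 6 + 11 = 28.
Best is node-A, node-E, and node-G with total throughput 31.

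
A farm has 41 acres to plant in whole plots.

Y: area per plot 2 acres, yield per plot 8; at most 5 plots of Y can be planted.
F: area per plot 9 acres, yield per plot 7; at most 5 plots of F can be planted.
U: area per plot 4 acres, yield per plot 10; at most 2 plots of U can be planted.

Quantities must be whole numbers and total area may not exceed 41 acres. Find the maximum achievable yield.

This is a bounded integer knapsack.
Y has the best ratio (8/2); taking only Y gives at most 5×8 = 40 (stopped by the supply cap of 5).
Mixing does better — 5×Y, 2×F, and 2×U: area 36 ≤ 41, yield 5·8 + 2·7 + 2·10 = 74.

74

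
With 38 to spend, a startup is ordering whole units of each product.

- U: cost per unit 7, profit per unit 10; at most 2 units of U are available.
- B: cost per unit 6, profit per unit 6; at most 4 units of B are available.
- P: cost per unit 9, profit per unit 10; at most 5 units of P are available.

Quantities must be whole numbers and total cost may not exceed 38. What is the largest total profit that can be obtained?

This is a bounded integer knapsack.
2×U, 1×B, and 2×P: cost 38 ≤ 38, profit 2·10 + 1·6 + 2·10 = 46.
2×U and 4×B: cost 38 ≤ 38, profit 2·10 + 4·6 = 44.
Best is 46.

46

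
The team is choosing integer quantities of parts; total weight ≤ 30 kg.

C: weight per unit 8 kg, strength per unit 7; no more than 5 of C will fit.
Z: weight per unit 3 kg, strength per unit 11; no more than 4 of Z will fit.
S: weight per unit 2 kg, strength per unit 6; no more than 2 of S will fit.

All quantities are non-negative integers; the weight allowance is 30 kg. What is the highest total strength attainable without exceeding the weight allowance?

64

1×C, 4×Z, and 2×S: weight 24 ≤ 30, strength 1·7 + 4·11 + 2·6 = 63.
2×C, 4×Z, and 1×S: weight 30 ≤ 30, strength 2·7 + 4·11 + 1·6 = 64.
Best is 64.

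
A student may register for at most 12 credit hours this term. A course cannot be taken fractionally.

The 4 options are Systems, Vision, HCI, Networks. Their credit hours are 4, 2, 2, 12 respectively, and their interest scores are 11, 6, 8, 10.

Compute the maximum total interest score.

25

This is an integer program with binary decision variables.
Take Systems, Vision, and HCI: credit hours 4 + 2 + 2 = 8 ≤ 12, interest score 11 + 6 + 8 = 25.
No other feasible combination does better.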